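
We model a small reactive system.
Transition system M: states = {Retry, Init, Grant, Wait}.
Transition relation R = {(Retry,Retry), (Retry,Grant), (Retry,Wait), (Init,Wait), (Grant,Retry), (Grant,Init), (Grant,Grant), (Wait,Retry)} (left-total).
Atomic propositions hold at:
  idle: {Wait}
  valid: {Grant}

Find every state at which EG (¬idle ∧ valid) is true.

Sat(¬idle) = {Retry, Init, Grant}
Sat(¬idle ∧ valid) = {Grant}
EG (¬idle ∧ valid): greatest fixpoint, start Z0 = {Grant}, keep only states in Sat with some successor in Z. Already a fixed point.
Sat(EG (¬idle ∧ valid)) = {Grant}

{Grant}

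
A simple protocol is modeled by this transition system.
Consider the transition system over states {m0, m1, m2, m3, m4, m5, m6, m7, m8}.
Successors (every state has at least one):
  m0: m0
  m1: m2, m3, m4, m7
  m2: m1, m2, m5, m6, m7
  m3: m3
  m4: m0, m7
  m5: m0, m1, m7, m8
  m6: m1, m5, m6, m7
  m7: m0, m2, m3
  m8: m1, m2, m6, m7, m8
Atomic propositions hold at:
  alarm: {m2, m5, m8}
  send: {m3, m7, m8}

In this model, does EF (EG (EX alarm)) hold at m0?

No

Sat(EX alarm) = {s : some successor in {m2, m5, m8}} = {m1, m2, m5, m6, m7, m8}
EG (EX alarm): greatest fixpoint, start Z0 = {m1, m2, m5, m6, m7, m8}, keep only states in Sat with some successor in Z. Already a fixed point.
Sat(EG (EX alarm)) = {m1, m2, m5, m6, m7, m8}
EF (EG (EX alarm)): least fixpoint, start Z0 = {m1, m2, m5, m6, m7, m8}, add states with some successor in Z. Z1 = {m1, m2, m4, m5, m6, m7, m8}; fixed.
Sat(EF (EG (EX alarm))) = {m1, m2, m4, m5, m6, m7, m8}
m0 ∉ Sat(EF (EG (EX alarm))) = {m1, m2, m4, m5, m6, m7, m8}, so the formula does not hold at m0.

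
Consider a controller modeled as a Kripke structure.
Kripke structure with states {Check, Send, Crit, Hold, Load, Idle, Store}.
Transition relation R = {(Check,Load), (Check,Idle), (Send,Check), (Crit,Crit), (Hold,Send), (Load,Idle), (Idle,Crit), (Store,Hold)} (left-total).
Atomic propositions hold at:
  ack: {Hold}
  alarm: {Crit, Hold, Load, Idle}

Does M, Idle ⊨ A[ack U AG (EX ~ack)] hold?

Sat(~ack) = {Check, Send, Crit, Load, Idle, Store}
Sat(EX ~ack) = {s : some successor in {Check, Send, Crit, Load, Idle, Store}} = {Check, Send, Crit, Hold, Load, Idle}
AG (EX ~ack): greatest fixpoint, start Z0 = {Check, Send, Crit, Hold, Load, Idle}, keep only states in Sat with every successor in Z. Already a fixed point.
Sat(AG (EX ~ack)) = {Check, Send, Crit, Hold, Load, Idle}
A[ack U AG (EX ~ack)]: least fixpoint, start Z0 = Sat(AG (EX ~ack)) = {Check, Send, Crit, Hold, Load, Idle}, add states in Sat(ack) with every successor in Z. Already a fixed point.
Sat(A[ack U AG (EX ~ack)]) = {Check, Send, Crit, Hold, Load, Idle}
Idle ∈ Sat(A[ack U AG (EX ~ack)]) = {Check, Send, Crit, Hold, Load, Idle}, so the formula holds at Idle.

Yes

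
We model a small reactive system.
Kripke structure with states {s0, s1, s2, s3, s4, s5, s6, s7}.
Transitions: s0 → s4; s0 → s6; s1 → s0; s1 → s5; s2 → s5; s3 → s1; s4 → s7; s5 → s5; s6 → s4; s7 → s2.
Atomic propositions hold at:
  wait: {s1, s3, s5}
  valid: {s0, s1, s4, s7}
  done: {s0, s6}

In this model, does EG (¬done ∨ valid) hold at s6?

Sat(¬done) = {s1, s2, s3, s4, s5, s7}
Sat(¬done ∨ valid) = {s0, s1, s2, s3, s4, s5, s7}
EG (¬done ∨ valid): greatest fixpoint, start Z0 = {s0, s1, s2, s3, s4, s5, s7}, keep only states in Sat with some successor in Z. Already a fixed point.
Sat(EG (¬done ∨ valid)) = {s0, s1, s2, s3, s4, s5, s7}
s6 ∉ Sat(EG (¬done ∨ valid)) = {s0, s1, s2, s3, s4, s5, s7}, so the formula does not hold at s6.

No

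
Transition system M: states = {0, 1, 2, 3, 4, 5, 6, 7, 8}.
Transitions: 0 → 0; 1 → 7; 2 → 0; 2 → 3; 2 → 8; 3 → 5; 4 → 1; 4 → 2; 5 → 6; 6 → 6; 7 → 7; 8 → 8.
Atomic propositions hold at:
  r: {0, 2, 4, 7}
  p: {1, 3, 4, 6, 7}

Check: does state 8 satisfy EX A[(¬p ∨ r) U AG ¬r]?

Sat(¬p) = {0, 2, 5, 8}
Sat(¬p ∨ r) = {0, 2, 4, 5, 7, 8}
Sat(¬r) = {1, 3, 5, 6, 8}
AG ¬r: greatest fixpoint, start Z0 = {1, 3, 5, 6, 8}, keep only states in Sat with every successor in Z. Z1 = {3, 5, 6, 8}; fixed.
Sat(AG ¬r) = {3, 5, 6, 8}
A[(¬p ∨ r) U AG ¬r]: least fixpoint, start Z0 = Sat(AG ¬r) = {3, 5, 6, 8}, add states in Sat(¬p ∨ r) with every successor in Z. Already a fixed point.
Sat(A[(¬p ∨ r) U AG ¬r]) = {3, 5, 6, 8}
Sat(EX A[(¬p ∨ r) U AG ¬r]) = {s : some successor in {3, 5, 6, 8}} = {2, 3, 5, 6, 8}
8 ∈ Sat(EX A[(¬p ∨ r) U AG ¬r]) = {2, 3, 5, 6, 8}, so the formula holds at 8.

Yes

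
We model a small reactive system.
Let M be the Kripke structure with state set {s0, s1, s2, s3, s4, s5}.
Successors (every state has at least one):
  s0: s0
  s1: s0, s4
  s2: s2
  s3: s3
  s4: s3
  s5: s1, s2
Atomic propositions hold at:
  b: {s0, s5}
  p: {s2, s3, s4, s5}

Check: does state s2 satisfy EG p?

EG p: greatest fixpoint, start Z0 = {s2, s3, s4, s5}, keep only states in Sat with some successor in Z. Already a fixed point.
Sat(EG p) = {s2, s3, s4, s5}
s2 ∈ Sat(EG p) = {s2, s3, s4, s5}, so the formula holds at s2.

Yes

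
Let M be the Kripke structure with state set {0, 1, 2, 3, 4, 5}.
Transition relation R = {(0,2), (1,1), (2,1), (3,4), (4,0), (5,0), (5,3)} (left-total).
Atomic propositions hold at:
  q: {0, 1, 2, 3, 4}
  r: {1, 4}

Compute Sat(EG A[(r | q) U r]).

Sat(r | q) = {0, 1, 2, 3, 4}
A[(r | q) U r]: least fixpoint, start Z0 = Sat(r) = {1, 4}, add states in Sat(r | q) with every successor in Z. Z1 = {1, 2, 3, 4}; Z2 = {0, 1, 2, 3, 4}; fixed.
Sat(A[(r | q) U r]) = {0, 1, 2, 3, 4}
EG A[(r | q) U r]: greatest fixpoint, start Z0 = {0, 1, 2, 3, 4}, keep only states in Sat with some successor in Z. Already a fixed point.
Sat(EG A[(r | q) U r]) = {0, 1, 2, 3, 4}

{0, 1, 2, 3, 4}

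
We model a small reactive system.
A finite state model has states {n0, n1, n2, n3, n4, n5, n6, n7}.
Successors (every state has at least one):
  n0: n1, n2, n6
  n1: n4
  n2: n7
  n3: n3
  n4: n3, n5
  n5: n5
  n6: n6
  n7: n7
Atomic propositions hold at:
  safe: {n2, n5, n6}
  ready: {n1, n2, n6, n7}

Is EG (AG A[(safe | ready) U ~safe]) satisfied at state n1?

Sat(safe | ready) = {n1, n2, n5, n6, n7}
Sat(~safe) = {n0, n1, n3, n4, n7}
A[(safe | ready) U ~safe]: least fixpoint, start Z0 = Sat(~safe) = {n0, n1, n3, n4, n7}, add states in Sat(safe | ready) with every successor in Z. Z1 = {n0, n1, n2, n3, n4, n7}; fixed.
Sat(A[(safe | ready) U ~safe]) = {n0, n1, n2, n3, n4, n7}
AG A[(safe | ready) U ~safe]: greatest fixpoint, start Z0 = {n0, n1, n2, n3, n4, n7}, keep only states in Sat with every successor in Z. Z1 = {n1, n2, n3, n7}; Z2 = {n2, n3, n7}; fixed.
Sat(AG A[(safe | ready) U ~safe]) = {n2, n3, n7}
EG (AG A[(safe | ready) U ~safe]): greatest fixpoint, start Z0 = {n2, n3, n7}, keep only states in Sat with some successor in Z. Already a fixed point.
Sat(EG (AG A[(safe | ready) U ~safe])) = {n2, n3, n7}
n1 ∉ Sat(EG (AG A[(safe | ready) U ~safe])) = {n2, n3, n7}, so the formula does not hold at n1.

No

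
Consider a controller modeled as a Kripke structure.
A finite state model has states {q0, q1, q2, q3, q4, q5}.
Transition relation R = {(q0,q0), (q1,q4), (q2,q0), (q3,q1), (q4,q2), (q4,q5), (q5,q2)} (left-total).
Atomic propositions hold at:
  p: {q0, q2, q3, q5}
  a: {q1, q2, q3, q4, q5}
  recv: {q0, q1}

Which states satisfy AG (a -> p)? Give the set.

{q0, q2, q5}

Sat(a -> p) = {q0, q2, q3, q5}
AG (a -> p): greatest fixpoint, start Z0 = {q0, q2, q3, q5}, keep only states in Sat with every successor in Z. Z1 = {q0, q2, q5}; fixed.
Sat(AG (a -> p)) = {q0, q2, q5}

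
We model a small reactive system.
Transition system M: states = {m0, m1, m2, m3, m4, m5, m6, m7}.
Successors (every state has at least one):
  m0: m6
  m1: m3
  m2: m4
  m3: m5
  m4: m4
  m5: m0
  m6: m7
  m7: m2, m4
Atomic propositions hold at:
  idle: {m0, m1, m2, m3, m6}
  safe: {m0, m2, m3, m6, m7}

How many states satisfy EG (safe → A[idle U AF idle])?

AF idle: least fixpoint, start Z0 = {m0, m1, m2, m3, m6}, add states with every successor in Z. Z1 = {m0, m1, m2, m3, m5, m6}; fixed.
Sat(AF idle) = {m0, m1, m2, m3, m5, m6}
A[idle U AF idle]: least fixpoint, start Z0 = Sat(AF idle) = {m0, m1, m2, m3, m5, m6}, add states in Sat(idle) with every successor in Z. Already a fixed point.
Sat(A[idle U AF idle]) = {m0, m1, m2, m3, m5, m6}
Sat(safe → A[idle U AF idle]) = {m0, m1, m2, m3, m4, m5, m6}
EG (safe → A[idle U AF idle]): greatest fixpoint, start Z0 = {m0, m1, m2, m3, m4, m5, m6}, keep only states in Sat with some successor in Z. Z1 = {m0, m1, m2, m3, m4, m5}; Z2 = {m1, m2, m3, m4, m5}; Z3 = {m1, m2, m3, m4}; Z4 = {m1, m2, m4}; Z5 = {m2, m4}; fixed.
Sat(EG (safe → A[idle U AF idle])) = {m2, m4}
|Sat(EG (safe → A[idle U AF idle]))| = |{m2, m4}| = 2.

2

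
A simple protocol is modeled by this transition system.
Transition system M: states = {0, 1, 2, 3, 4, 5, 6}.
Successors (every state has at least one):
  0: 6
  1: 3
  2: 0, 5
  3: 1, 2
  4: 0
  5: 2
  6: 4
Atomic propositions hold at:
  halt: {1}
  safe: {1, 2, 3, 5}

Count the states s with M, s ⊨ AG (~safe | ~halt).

5

Sat(~safe) = {0, 4, 6}
Sat(~halt) = {0, 2, 3, 4, 5, 6}
Sat(~safe | ~halt) = {0, 2, 3, 4, 5, 6}
AG (~safe | ~halt): greatest fixpoint, start Z0 = {0, 2, 3, 4, 5, 6}, keep only states in Sat with every successor in Z. Z1 = {0, 2, 4, 5, 6}; fixed.
Sat(AG (~safe | ~halt)) = {0, 2, 4, 5, 6}
|Sat(AG (~safe | ~halt))| = |{0, 2, 4, 5, 6}| = 5.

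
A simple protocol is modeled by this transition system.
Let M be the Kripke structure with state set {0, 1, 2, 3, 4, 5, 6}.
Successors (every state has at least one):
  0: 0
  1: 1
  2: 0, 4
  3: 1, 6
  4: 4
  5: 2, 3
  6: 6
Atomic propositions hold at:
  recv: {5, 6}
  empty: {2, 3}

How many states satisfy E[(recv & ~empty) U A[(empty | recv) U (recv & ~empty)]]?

2

Sat(~empty) = {0, 1, 4, 5, 6}
Sat(recv & ~empty) = {5, 6}
Sat(empty | recv) = {2, 3, 5, 6}
A[(empty | recv) U (recv & ~empty)]: least fixpoint, start Z0 = Sat((recv & ~empty)) = {5, 6}, add states in Sat(empty | recv) with every successor in Z. Already a fixed point.
Sat(A[(empty | recv) U (recv & ~empty)]) = {5, 6}
E[(recv & ~empty) U A[(empty | recv) U (recv & ~empty)]]: least fixpoint, start Z0 = Sat(A[(empty | recv) U (recv & ~empty)]) = {5, 6}, add states in Sat(recv & ~empty) with some successor in Z. Already a fixed point.
Sat(E[(recv & ~empty) U A[(empty | recv) U (recv & ~empty)]]) = {5, 6}
|Sat(E[(recv & ~empty) U A[(empty | recv) U (recv & ~empty)]])| = |{5, 6}| = 2.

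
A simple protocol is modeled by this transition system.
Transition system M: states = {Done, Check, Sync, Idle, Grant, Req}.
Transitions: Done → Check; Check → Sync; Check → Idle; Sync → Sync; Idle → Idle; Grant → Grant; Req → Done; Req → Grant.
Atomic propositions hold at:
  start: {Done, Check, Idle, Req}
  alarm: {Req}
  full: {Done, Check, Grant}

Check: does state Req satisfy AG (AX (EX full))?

Sat(EX full) = {s : some successor in {Done, Check, Grant}} = {Done, Grant, Req}
Sat(AX (EX full)) = {s : every successor in {Done, Grant, Req}} = {Grant, Req}
AG (AX (EX full)): greatest fixpoint, start Z0 = {Grant, Req}, keep only states in Sat with every successor in Z. Z1 = {Grant}; fixed.
Sat(AG (AX (EX full))) = {Grant}
Req ∉ Sat(AG (AX (EX full))) = {Grant}, so the formula does not hold at Req.

No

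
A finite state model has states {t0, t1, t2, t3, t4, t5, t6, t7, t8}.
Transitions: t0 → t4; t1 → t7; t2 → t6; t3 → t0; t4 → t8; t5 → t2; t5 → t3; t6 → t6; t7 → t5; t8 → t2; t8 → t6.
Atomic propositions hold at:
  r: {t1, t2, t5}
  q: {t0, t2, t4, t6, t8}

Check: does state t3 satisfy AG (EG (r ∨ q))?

Sat(r ∨ q) = {t0, t1, t2, t4, t5, t6, t8}
EG (r ∨ q): greatest fixpoint, start Z0 = {t0, t1, t2, t4, t5, t6, t8}, keep only states in Sat with some successor in Z. Z1 = {t0, t2, t4, t5, t6, t8}; fixed.
Sat(EG (r ∨ q)) = {t0, t2, t4, t5, t6, t8}
AG (EG (r ∨ q)): greatest fixpoint, start Z0 = {t0, t2, t4, t5, t6, t8}, keep only states in Sat with every successor in Z. Z1 = {t0, t2, t4, t6, t8}; fixed.
Sat(AG (EG (r ∨ q))) = {t0, t2, t4, t6, t8}
t3 ∉ Sat(AG (EG (r ∨ q))) = {t0, t2, t4, t6, t8}, so the formula does not hold at t3.

No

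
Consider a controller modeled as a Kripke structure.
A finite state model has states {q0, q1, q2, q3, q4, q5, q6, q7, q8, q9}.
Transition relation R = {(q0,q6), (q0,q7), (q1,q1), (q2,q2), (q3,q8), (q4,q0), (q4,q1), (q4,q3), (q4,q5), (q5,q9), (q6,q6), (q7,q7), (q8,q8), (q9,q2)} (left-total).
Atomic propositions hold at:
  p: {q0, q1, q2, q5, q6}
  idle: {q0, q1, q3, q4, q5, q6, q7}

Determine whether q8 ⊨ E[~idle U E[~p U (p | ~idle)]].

Sat(~idle) = {q2, q8, q9}
Sat(~p) = {q3, q4, q7, q8, q9}
Sat(p | ~idle) = {q0, q1, q2, q5, q6, q8, q9}
E[~p U (p | ~idle)]: least fixpoint, start Z0 = Sat((p | ~idle)) = {q0, q1, q2, q5, q6, q8, q9}, add states in Sat(~p) with some successor in Z. Z1 = {q0, q1, q2, q3, q4, q5, q6, q8, q9}; fixed.
Sat(E[~p U (p | ~idle)]) = {q0, q1, q2, q3, q4, q5, q6, q8, q9}
E[~idle U E[~p U (p | ~idle)]]: least fixpoint, start Z0 = Sat(E[~p U (p | ~idle)]) = {q0, q1, q2, q3, q4, q5, q6, q8, q9}, add states in Sat(~idle) with some successor in Z. Already a fixed point.
Sat(E[~idle U E[~p U (p | ~idle)]]) = {q0, q1, q2, q3, q4, q5, q6, q8, q9}
q8 ∈ Sat(E[~idle U E[~p U (p | ~idle)]]) = {q0, q1, q2, q3, q4, q5, q6, q8, q9}, so the formula holds at q8.

Yes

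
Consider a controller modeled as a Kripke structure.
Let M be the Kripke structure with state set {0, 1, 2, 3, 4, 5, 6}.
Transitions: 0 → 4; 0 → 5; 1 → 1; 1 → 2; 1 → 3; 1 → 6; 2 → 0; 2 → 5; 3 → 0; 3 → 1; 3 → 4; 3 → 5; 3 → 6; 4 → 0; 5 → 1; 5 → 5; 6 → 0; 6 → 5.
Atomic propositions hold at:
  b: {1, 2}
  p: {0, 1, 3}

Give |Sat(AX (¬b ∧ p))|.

Sat(¬b) = {0, 3, 4, 5, 6}
Sat(¬b ∧ p) = {0, 3}
Sat(AX (¬b ∧ p)) = {s : every successor in {0, 3}} = {4}
|Sat(AX (¬b ∧ p))| = |{4}| = 1.

1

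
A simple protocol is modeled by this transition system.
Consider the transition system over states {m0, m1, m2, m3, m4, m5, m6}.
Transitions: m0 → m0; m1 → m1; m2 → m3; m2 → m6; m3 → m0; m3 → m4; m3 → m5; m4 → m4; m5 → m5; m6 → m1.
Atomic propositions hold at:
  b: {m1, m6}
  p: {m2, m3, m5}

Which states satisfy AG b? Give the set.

AG b: greatest fixpoint, start Z0 = {m1, m6}, keep only states in Sat with every successor in Z. Already a fixed point.
Sat(AG b) = {m1, m6}

{m1, m6}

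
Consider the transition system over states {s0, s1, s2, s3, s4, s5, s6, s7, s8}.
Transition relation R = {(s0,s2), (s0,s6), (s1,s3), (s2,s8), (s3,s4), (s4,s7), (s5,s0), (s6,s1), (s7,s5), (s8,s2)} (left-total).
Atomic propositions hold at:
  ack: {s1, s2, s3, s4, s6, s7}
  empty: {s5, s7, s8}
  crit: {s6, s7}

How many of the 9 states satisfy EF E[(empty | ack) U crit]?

7

Sat(empty | ack) = {s1, s2, s3, s4, s5, s6, s7, s8}
E[(empty | ack) U crit]: least fixpoint, start Z0 = Sat(crit) = {s6, s7}, add states in Sat(empty | ack) with some successor in Z. Z1 = {s4, s6, s7}; Z2 = {s3, s4, s6, s7}; Z3 = {s1, s3, s4, s6, s7}; fixed.
Sat(E[(empty | ack) U crit]) = {s1, s3, s4, s6, s7}
EF E[(empty | ack) U crit]: least fixpoint, start Z0 = {s1, s3, s4, s6, s7}, add states with some successor in Z. Z1 = {s0, s1, s3, s4, s6, s7}; Z2 = {s0, s1, s3, s4, s5, s6, s7}; fixed.
Sat(EF E[(empty | ack) U crit]) = {s0, s1, s3, s4, s5, s6, s7}
|Sat(EF E[(empty | ack) U crit])| = |{s0, s1, s3, s4, s5, s6, s7}| = 7.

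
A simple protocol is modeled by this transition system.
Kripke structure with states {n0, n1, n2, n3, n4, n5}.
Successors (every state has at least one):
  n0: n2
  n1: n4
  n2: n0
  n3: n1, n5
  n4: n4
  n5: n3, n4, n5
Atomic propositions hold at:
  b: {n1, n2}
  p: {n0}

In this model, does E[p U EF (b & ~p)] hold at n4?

Sat(~p) = {n1, n2, n3, n4, n5}
Sat(b & ~p) = {n1, n2}
EF (b & ~p): least fixpoint, start Z0 = {n1, n2}, add states with some successor in Z. Z1 = {n0, n1, n2, n3}; Z2 = {n0, n1, n2, n3, n5}; fixed.
Sat(EF (b & ~p)) = {n0, n1, n2, n3, n5}
E[p U EF (b & ~p)]: least fixpoint, start Z0 = Sat(EF (b & ~p)) = {n0, n1, n2, n3, n5}, add states in Sat(p) with some successor in Z. Already a fixed point.
Sat(E[p U EF (b & ~p)]) = {n0, n1, n2, n3, n5}
n4 ∉ Sat(E[p U EF (b & ~p)]) = {n0, n1, n2, n3, n5}, so the formula does not hold at n4.

No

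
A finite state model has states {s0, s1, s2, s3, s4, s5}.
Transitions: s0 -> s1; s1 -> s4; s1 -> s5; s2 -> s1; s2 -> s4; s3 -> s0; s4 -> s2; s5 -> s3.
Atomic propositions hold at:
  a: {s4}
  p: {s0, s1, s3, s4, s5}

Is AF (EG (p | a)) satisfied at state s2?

No

Sat(p | a) = {s0, s1, s3, s4, s5}
EG (p | a): greatest fixpoint, start Z0 = {s0, s1, s3, s4, s5}, keep only states in Sat with some successor in Z. Z1 = {s0, s1, s3, s5}; fixed.
Sat(EG (p | a)) = {s0, s1, s3, s5}
AF (EG (p | a)): least fixpoint, start Z0 = {s0, s1, s3, s5}, add states with every successor in Z. Already a fixed point.
Sat(AF (EG (p | a))) = {s0, s1, s3, s5}
s2 ∉ Sat(AF (EG (p | a))) = {s0, s1, s3, s5}, so the formula does not hold at s2.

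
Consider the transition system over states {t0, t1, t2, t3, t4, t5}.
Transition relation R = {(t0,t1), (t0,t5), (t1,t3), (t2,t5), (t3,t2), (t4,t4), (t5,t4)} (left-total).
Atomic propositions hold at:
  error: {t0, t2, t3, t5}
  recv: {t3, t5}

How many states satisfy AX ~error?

Sat(~error) = {t1, t4}
Sat(AX ~error) = {s : every successor in {t1, t4}} = {t4, t5}
|Sat(AX ~error)| = |{t4, t5}| = 2.

2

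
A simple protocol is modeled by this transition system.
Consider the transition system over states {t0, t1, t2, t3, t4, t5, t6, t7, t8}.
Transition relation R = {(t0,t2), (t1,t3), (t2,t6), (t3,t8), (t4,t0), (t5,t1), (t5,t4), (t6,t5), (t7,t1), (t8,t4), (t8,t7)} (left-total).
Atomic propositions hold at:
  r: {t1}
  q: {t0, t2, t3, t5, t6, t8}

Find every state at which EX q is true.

{t0, t1, t2, t3, t4, t6}

Sat(EX q) = {s : some successor in {t0, t2, t3, t5, t6, t8}} = {t0, t1, t2, t3, t4, t6}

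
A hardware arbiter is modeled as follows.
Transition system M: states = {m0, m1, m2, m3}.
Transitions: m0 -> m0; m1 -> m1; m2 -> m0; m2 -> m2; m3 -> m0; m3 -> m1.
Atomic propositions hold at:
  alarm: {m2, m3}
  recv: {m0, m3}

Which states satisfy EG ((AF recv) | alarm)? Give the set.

AF recv: least fixpoint, start Z0 = {m0, m3}, add states with every successor in Z. Already a fixed point.
Sat(AF recv) = {m0, m3}
Sat((AF recv) | alarm) = {m0, m2, m3}
EG ((AF recv) | alarm): greatest fixpoint, start Z0 = {m0, m2, m3}, keep only states in Sat with some successor in Z. Already a fixed point.
Sat(EG ((AF recv) | alarm)) = {m0, m2, m3}

{m0, m2, m3}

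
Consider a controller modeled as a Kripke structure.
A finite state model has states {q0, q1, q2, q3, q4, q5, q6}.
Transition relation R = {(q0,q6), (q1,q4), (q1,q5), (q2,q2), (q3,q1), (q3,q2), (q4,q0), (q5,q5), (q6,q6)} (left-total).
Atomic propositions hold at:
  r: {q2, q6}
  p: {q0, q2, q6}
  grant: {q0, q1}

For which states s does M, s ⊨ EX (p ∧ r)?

Sat(p ∧ r) = {q2, q6}
Sat(EX (p ∧ r)) = {s : some successor in {q2, q6}} = {q0, q2, q3, q6}

{q0, q2, q3, q6}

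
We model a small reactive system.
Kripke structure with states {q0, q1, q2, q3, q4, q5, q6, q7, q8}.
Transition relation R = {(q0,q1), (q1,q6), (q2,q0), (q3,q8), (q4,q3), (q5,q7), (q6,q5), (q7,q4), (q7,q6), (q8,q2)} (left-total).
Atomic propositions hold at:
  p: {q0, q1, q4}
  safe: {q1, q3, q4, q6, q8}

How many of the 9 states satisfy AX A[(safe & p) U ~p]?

8

Sat(safe & p) = {q1, q4}
Sat(~p) = {q2, q3, q5, q6, q7, q8}
A[(safe & p) U ~p]: least fixpoint, start Z0 = Sat(~p) = {q2, q3, q5, q6, q7, q8}, add states in Sat(safe & p) with every successor in Z. Z1 = {q1, q2, q3, q4, q5, q6, q7, q8}; fixed.
Sat(A[(safe & p) U ~p]) = {q1, q2, q3, q4, q5, q6, q7, q8}
Sat(AX A[(safe & p) U ~p]) = {s : every successor in {q1, q2, q3, q4, q5, q6, q7, q8}} = {q0, q1, q3, q4, q5, q6, q7, q8}
|Sat(AX A[(safe & p) U ~p])| = |{q0, q1, q3, q4, q5, q6, q7, q8}| = 8.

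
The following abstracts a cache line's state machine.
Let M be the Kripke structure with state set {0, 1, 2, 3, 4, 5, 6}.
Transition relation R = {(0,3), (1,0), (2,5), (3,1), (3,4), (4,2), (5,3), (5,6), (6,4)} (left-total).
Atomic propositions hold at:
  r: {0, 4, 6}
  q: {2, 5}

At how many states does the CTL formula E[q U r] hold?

5

E[q U r]: least fixpoint, start Z0 = Sat(r) = {0, 4, 6}, add states in Sat(q) with some successor in Z. Z1 = {0, 4, 5, 6}; Z2 = {0, 2, 4, 5, 6}; fixed.
Sat(E[q U r]) = {0, 2, 4, 5, 6}
|Sat(E[q U r])| = |{0, 2, 4, 5, 6}| = 5.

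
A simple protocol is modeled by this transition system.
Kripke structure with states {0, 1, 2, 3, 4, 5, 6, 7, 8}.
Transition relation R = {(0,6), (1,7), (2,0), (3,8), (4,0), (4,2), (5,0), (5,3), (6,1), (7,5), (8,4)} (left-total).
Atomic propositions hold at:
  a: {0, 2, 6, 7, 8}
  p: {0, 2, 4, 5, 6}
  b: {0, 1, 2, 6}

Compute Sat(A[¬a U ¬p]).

Sat(¬a) = {1, 3, 4, 5}
Sat(¬p) = {1, 3, 7, 8}
A[¬a U ¬p]: least fixpoint, start Z0 = Sat(¬p) = {1, 3, 7, 8}, add states in Sat(¬a) with every successor in Z. Already a fixed point.
Sat(A[¬a U ¬p]) = {1, 3, 7, 8}

{1, 3, 7, 8}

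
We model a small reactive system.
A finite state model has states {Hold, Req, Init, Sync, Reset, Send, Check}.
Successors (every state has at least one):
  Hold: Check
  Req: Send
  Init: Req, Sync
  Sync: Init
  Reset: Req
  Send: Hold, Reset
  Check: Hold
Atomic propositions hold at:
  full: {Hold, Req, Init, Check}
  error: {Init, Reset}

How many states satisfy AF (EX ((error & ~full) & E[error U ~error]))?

3

Sat(~full) = {Sync, Reset, Send}
Sat(error & ~full) = {Reset}
Sat(~error) = {Hold, Req, Sync, Send, Check}
E[error U ~error]: least fixpoint, start Z0 = Sat(~error) = {Hold, Req, Sync, Send, Check}, add states in Sat(error) with some successor in Z. Z1 = {Hold, Req, Init, Sync, Reset, Send, Check}; fixed.
Sat(E[error U ~error]) = {Hold, Req, Init, Sync, Reset, Send, Check}
Sat((error & ~full) & E[error U ~error]) = {Reset}
Sat(EX ((error & ~full) & E[error U ~error])) = {s : some successor in {Reset}} = {Send}
AF (EX ((error & ~full) & E[error U ~error])): least fixpoint, start Z0 = {Send}, add states with every successor in Z. Z1 = {Req, Send}; Z2 = {Req, Reset, Send}; fixed.
Sat(AF (EX ((error & ~full) & E[error U ~error]))) = {Req, Reset, Send}
|Sat(AF (EX ((error & ~full) & E[error U ~error])))| = |{Req, Reset, Send}| = 3.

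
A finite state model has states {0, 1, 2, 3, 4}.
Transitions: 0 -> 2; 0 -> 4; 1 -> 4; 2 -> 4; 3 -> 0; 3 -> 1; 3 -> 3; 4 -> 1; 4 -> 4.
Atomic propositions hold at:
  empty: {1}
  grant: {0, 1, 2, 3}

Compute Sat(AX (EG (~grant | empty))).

{1, 2, 4}

Sat(~grant) = {4}
Sat(~grant | empty) = {1, 4}
EG (~grant | empty): greatest fixpoint, start Z0 = {1, 4}, keep only states in Sat with some successor in Z. Already a fixed point.
Sat(EG (~grant | empty)) = {1, 4}
Sat(AX (EG (~grant | empty))) = {s : every successor in {1, 4}} = {1, 2, 4}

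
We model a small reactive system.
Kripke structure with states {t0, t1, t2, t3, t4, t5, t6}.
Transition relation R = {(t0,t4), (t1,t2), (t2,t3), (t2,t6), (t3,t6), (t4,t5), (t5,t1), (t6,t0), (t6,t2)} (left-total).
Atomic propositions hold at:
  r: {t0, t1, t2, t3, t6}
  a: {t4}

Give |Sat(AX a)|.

Sat(AX a) = {s : every successor in {t4}} = {t0}
|Sat(AX a)| = |{t0}| = 1.

1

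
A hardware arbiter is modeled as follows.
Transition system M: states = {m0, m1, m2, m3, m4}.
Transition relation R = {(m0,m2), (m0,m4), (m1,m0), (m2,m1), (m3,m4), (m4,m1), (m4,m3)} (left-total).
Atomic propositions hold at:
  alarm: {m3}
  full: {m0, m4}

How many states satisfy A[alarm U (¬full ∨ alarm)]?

3

Sat(¬full) = {m1, m2, m3}
Sat(¬full ∨ alarm) = {m1, m2, m3}
A[alarm U (¬full ∨ alarm)]: least fixpoint, start Z0 = Sat((¬full ∨ alarm)) = {m1, m2, m3}, add states in Sat(alarm) with every successor in Z. Already a fixed point.
Sat(A[alarm U (¬full ∨ alarm)]) = {m1, m2, m3}
|Sat(A[alarm U (¬full ∨ alarm)])| = |{m1, m2, m3}| = 3.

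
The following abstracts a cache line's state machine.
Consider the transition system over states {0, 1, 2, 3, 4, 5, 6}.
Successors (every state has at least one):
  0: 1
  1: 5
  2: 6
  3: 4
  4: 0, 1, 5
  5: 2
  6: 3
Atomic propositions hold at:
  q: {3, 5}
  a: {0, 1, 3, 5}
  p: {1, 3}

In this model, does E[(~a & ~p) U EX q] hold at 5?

No

Sat(~a) = {2, 4, 6}
Sat(~p) = {0, 2, 4, 5, 6}
Sat(~a & ~p) = {2, 4, 6}
Sat(EX q) = {s : some successor in {3, 5}} = {1, 4, 6}
E[(~a & ~p) U EX q]: least fixpoint, start Z0 = Sat(EX q) = {1, 4, 6}, add states in Sat(~a & ~p) with some successor in Z. Z1 = {1, 2, 4, 6}; fixed.
Sat(E[(~a & ~p) U EX q]) = {1, 2, 4, 6}
5 ∉ Sat(E[(~a & ~p) U EX q]) = {1, 2, 4, 6}, so the formula does not hold at 5.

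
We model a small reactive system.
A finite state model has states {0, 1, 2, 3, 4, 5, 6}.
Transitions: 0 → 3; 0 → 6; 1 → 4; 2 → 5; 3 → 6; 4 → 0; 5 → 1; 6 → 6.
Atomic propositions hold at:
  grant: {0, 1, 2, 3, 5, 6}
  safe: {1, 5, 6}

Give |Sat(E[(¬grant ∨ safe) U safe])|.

3

Sat(¬grant) = {4}
Sat(¬grant ∨ safe) = {1, 4, 5, 6}
E[(¬grant ∨ safe) U safe]: least fixpoint, start Z0 = Sat(safe) = {1, 5, 6}, add states in Sat(¬grant ∨ safe) with some successor in Z. Already a fixed point.
Sat(E[(¬grant ∨ safe) U safe]) = {1, 5, 6}
|Sat(E[(¬grant ∨ safe) U safe])| = |{1, 5, 6}| = 3.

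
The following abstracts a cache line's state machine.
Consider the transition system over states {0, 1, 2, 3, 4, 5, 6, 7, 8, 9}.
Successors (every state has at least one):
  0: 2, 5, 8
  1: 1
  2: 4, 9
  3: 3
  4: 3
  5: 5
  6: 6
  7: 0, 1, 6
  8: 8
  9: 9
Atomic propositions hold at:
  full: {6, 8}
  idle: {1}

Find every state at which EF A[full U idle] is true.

A[full U idle]: least fixpoint, start Z0 = Sat(idle) = {1}, add states in Sat(full) with every successor in Z. Already a fixed point.
Sat(A[full U idle]) = {1}
EF A[full U idle]: least fixpoint, start Z0 = {1}, add states with some successor in Z. Z1 = {1, 7}; fixed.
Sat(EF A[full U idle]) = {1, 7}

{1, 7}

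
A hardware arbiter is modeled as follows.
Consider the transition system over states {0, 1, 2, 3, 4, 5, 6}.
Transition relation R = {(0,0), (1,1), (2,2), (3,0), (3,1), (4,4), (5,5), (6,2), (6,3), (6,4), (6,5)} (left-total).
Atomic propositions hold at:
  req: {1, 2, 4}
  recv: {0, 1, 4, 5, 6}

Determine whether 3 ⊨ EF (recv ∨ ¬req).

Yes

Sat(¬req) = {0, 3, 5, 6}
Sat(recv ∨ ¬req) = {0, 1, 3, 4, 5, 6}
EF (recv ∨ ¬req): least fixpoint, start Z0 = {0, 1, 3, 4, 5, 6}, add states with some successor in Z. Already a fixed point.
Sat(EF (recv ∨ ¬req)) = {0, 1, 3, 4, 5, 6}
3 ∈ Sat(EF (recv ∨ ¬req)) = {0, 1, 3, 4, 5, 6}, so the formula holds at 3.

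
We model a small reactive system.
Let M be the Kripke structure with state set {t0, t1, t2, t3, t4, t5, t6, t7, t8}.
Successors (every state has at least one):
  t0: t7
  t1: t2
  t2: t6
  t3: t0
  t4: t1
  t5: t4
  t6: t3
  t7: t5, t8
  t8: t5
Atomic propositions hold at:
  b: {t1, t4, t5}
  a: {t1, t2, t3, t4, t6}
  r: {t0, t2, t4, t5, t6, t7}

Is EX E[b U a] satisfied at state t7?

Yes

E[b U a]: least fixpoint, start Z0 = Sat(a) = {t1, t2, t3, t4, t6}, add states in Sat(b) with some successor in Z. Z1 = {t1, t2, t3, t4, t5, t6}; fixed.
Sat(E[b U a]) = {t1, t2, t3, t4, t5, t6}
Sat(EX E[b U a]) = {s : some successor in {t1, t2, t3, t4, t5, t6}} = {t1, t2, t4, t5, t6, t7, t8}
t7 ∈ Sat(EX E[b U a]) = {t1, t2, t4, t5, t6, t7, t8}, so the formula holds at t7.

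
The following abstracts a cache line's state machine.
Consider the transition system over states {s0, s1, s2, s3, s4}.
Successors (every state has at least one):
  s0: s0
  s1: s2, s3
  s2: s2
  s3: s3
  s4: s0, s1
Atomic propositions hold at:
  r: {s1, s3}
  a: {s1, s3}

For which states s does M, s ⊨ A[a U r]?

{s1, s3}

A[a U r]: least fixpoint, start Z0 = Sat(r) = {s1, s3}, add states in Sat(a) with every successor in Z. Already a fixed point.
Sat(A[a U r]) = {s1, s3}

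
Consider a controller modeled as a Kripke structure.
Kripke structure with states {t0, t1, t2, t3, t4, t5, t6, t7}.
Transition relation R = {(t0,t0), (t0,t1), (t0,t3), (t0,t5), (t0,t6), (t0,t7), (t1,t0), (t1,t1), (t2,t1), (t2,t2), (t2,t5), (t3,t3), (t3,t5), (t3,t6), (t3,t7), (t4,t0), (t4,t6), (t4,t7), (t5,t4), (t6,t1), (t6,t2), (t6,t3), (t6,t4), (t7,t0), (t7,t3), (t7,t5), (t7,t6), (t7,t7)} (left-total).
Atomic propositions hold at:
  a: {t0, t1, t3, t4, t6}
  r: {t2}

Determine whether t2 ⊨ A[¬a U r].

Sat(¬a) = {t2, t5, t7}
A[¬a U r]: least fixpoint, start Z0 = Sat(r) = {t2}, add states in Sat(¬a) with every successor in Z. Already a fixed point.
Sat(A[¬a U r]) = {t2}
t2 ∈ Sat(A[¬a U r]) = {t2}, so the formula holds at t2.

Yes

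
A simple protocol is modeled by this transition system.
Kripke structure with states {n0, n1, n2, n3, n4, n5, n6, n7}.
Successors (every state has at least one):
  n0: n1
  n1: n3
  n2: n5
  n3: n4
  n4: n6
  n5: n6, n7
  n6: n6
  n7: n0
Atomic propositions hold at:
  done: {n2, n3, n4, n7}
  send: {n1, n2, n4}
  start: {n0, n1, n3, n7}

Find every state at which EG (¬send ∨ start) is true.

Sat(¬send) = {n0, n3, n5, n6, n7}
Sat(¬send ∨ start) = {n0, n1, n3, n5, n6, n7}
EG (¬send ∨ start): greatest fixpoint, start Z0 = {n0, n1, n3, n5, n6, n7}, keep only states in Sat with some successor in Z. Z1 = {n0, n1, n5, n6, n7}; Z2 = {n0, n5, n6, n7}; Z3 = {n5, n6, n7}; Z4 = {n5, n6}; fixed.
Sat(EG (¬send ∨ start)) = {n5, n6}

{n5, n6}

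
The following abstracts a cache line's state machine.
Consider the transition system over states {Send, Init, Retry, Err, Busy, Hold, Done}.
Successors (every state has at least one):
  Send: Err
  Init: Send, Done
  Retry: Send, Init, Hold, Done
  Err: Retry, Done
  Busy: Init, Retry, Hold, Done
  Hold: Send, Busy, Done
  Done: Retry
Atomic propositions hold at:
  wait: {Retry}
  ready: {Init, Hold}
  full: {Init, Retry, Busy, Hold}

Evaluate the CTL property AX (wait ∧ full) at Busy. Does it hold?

No

Sat(wait ∧ full) = {Retry}
Sat(AX (wait ∧ full)) = {s : every successor in {Retry}} = {Done}
Busy ∉ Sat(AX (wait ∧ full)) = {Done}, so the formula does not hold at Busy.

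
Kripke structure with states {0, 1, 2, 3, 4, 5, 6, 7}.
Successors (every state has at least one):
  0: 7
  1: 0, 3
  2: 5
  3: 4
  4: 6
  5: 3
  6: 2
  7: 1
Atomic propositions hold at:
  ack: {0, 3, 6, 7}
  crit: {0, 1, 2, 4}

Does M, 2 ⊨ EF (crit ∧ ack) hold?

Sat(crit ∧ ack) = {0}
EF (crit ∧ ack): least fixpoint, start Z0 = {0}, add states with some successor in Z. Z1 = {0, 1}; Z2 = {0, 1, 7}; fixed.
Sat(EF (crit ∧ ack)) = {0, 1, 7}
2 ∉ Sat(EF (crit ∧ ack)) = {0, 1, 7}, so the formula does not hold at 2.

No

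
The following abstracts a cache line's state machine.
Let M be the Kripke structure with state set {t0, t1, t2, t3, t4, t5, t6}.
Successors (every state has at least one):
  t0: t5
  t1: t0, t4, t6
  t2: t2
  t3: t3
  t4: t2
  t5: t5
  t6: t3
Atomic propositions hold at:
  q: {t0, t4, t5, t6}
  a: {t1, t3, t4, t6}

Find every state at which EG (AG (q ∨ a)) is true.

{t0, t3, t5, t6}

Sat(q ∨ a) = {t0, t1, t3, t4, t5, t6}
AG (q ∨ a): greatest fixpoint, start Z0 = {t0, t1, t3, t4, t5, t6}, keep only states in Sat with every successor in Z. Z1 = {t0, t1, t3, t5, t6}; Z2 = {t0, t3, t5, t6}; fixed.
Sat(AG (q ∨ a)) = {t0, t3, t5, t6}
EG (AG (q ∨ a)): greatest fixpoint, start Z0 = {t0, t3, t5, t6}, keep only states in Sat with some successor in Z. Already a fixed point.
Sat(EG (AG (q ∨ a))) = {t0, t3, t5, t6}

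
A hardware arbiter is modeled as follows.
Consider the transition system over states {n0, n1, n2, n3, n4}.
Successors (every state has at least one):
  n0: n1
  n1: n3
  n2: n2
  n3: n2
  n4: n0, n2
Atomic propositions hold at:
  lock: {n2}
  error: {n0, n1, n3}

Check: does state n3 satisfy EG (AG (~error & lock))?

No

Sat(~error) = {n2, n4}
Sat(~error & lock) = {n2}
AG (~error & lock): greatest fixpoint, start Z0 = {n2}, keep only states in Sat with every successor in Z. Already a fixed point.
Sat(AG (~error & lock)) = {n2}
EG (AG (~error & lock)): greatest fixpoint, start Z0 = {n2}, keep only states in Sat with some successor in Z. Already a fixed point.
Sat(EG (AG (~error & lock))) = {n2}
n3 ∉ Sat(EG (AG (~error & lock))) = {n2}, so the formula does not hold at n3.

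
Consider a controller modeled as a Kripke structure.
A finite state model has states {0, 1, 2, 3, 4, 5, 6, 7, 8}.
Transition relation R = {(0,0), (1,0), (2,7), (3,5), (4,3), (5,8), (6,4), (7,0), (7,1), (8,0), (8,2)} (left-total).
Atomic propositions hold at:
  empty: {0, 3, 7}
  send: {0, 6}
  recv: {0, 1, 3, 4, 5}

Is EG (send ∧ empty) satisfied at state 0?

Yes

Sat(send ∧ empty) = {0}
EG (send ∧ empty): greatest fixpoint, start Z0 = {0}, keep only states in Sat with some successor in Z. Already a fixed point.
Sat(EG (send ∧ empty)) = {0}
0 ∈ Sat(EG (send ∧ empty)) = {0}, so the formula holds at 0.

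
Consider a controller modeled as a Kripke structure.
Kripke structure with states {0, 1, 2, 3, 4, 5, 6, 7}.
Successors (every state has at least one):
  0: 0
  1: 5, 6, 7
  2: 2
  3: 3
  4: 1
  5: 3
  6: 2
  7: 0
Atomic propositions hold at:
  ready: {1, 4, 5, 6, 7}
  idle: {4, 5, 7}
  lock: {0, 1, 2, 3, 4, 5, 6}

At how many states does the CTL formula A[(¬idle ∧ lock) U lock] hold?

7

Sat(¬idle) = {0, 1, 2, 3, 6}
Sat(¬idle ∧ lock) = {0, 1, 2, 3, 6}
A[(¬idle ∧ lock) U lock]: least fixpoint, start Z0 = Sat(lock) = {0, 1, 2, 3, 4, 5, 6}, add states in Sat(¬idle ∧ lock) with every successor in Z. Already a fixed point.
Sat(A[(¬idle ∧ lock) U lock]) = {0, 1, 2, 3, 4, 5, 6}
|Sat(A[(¬idle ∧ lock) U lock])| = |{0, 1, 2, 3, 4, 5, 6}| = 7.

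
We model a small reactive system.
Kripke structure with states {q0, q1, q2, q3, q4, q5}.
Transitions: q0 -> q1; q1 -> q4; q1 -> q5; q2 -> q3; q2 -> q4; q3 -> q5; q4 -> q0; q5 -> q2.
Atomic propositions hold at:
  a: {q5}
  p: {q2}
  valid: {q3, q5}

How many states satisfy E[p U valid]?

E[p U valid]: least fixpoint, start Z0 = Sat(valid) = {q3, q5}, add states in Sat(p) with some successor in Z. Z1 = {q2, q3, q5}; fixed.
Sat(E[p U valid]) = {q2, q3, q5}
|Sat(E[p U valid])| = |{q2, q3, q5}| = 3.

3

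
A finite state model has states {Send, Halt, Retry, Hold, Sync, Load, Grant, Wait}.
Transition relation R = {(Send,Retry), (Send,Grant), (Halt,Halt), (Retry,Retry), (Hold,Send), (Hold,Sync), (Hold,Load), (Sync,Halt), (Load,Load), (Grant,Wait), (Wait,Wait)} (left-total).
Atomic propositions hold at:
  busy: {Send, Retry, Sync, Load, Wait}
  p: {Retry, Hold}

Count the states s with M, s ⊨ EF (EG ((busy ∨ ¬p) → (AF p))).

Sat(¬p) = {Send, Halt, Sync, Load, Grant, Wait}
Sat(busy ∨ ¬p) = {Send, Halt, Retry, Sync, Load, Grant, Wait}
AF p: least fixpoint, start Z0 = {Retry, Hold}, add states with every successor in Z. Already a fixed point.
Sat(AF p) = {Retry, Hold}
Sat((busy ∨ ¬p) → (AF p)) = {Retry, Hold}
EG ((busy ∨ ¬p) → (AF p)): greatest fixpoint, start Z0 = {Retry, Hold}, keep only states in Sat with some successor in Z. Z1 = {Retry}; fixed.
Sat(EG ((busy ∨ ¬p) → (AF p))) = {Retry}
EF (EG ((busy ∨ ¬p) → (AF p))): least fixpoint, start Z0 = {Retry}, add states with some successor in Z. Z1 = {Send, Retry}; Z2 = {Send, Retry, Hold}; fixed.
Sat(EF (EG ((busy ∨ ¬p) → (AF p)))) = {Send, Retry, Hold}
|Sat(EF (EG ((busy ∨ ¬p) → (AF p))))| = |{Send, Retry, Hold}| = 3.

3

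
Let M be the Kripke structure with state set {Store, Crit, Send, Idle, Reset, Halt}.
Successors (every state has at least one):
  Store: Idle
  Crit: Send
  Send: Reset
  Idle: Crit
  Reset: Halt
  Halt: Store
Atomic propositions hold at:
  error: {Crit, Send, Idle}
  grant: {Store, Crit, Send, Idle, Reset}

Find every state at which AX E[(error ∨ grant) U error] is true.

{Store, Crit, Idle, Halt}

Sat(error ∨ grant) = {Store, Crit, Send, Idle, Reset}
E[(error ∨ grant) U error]: least fixpoint, start Z0 = Sat(error) = {Crit, Send, Idle}, add states in Sat(error ∨ grant) with some successor in Z. Z1 = {Store, Crit, Send, Idle}; fixed.
Sat(E[(error ∨ grant) U error]) = {Store, Crit, Send, Idle}
Sat(AX E[(error ∨ grant) U error]) = {s : every successor in {Store, Crit, Send, Idle}} = {Store, Crit, Idle, Halt}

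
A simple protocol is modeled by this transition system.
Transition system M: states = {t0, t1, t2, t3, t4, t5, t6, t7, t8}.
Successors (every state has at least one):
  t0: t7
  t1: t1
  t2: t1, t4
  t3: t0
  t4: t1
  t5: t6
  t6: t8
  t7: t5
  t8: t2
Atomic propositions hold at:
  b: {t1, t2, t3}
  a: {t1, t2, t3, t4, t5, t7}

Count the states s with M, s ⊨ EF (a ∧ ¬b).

8

Sat(¬b) = {t0, t4, t5, t6, t7, t8}
Sat(a ∧ ¬b) = {t4, t5, t7}
EF (a ∧ ¬b): least fixpoint, start Z0 = {t4, t5, t7}, add states with some successor in Z. Z1 = {t0, t2, t4, t5, t7}; Z2 = {t0, t2, t3, t4, t5, t7, t8}; Z3 = {t0, t2, t3, t4, t5, t6, t7, t8}; fixed.
Sat(EF (a ∧ ¬b)) = {t0, t2, t3, t4, t5, t6, t7, t8}
|Sat(EF (a ∧ ¬b))| = |{t0, t2, t3, t4, t5, t6, t7, t8}| = 8.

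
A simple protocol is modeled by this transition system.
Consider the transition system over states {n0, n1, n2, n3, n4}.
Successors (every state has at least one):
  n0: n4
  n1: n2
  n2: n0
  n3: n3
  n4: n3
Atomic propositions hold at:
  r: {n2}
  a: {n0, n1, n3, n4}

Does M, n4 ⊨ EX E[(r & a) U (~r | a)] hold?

Sat(r & a) = ∅
Sat(~r) = {n0, n1, n3, n4}
Sat(~r | a) = {n0, n1, n3, n4}
E[(r & a) U (~r | a)]: least fixpoint, start Z0 = Sat((~r | a)) = {n0, n1, n3, n4}, add states in Sat(r & a) with some successor in Z. Already a fixed point.
Sat(E[(r & a) U (~r | a)]) = {n0, n1, n3, n4}
Sat(EX E[(r & a) U (~r | a)]) = {s : some successor in {n0, n1, n3, n4}} = {n0, n2, n3, n4}
n4 ∈ Sat(EX E[(r & a) U (~r | a)]) = {n0, n2, n3, n4}, so the formula holds at n4.

Yes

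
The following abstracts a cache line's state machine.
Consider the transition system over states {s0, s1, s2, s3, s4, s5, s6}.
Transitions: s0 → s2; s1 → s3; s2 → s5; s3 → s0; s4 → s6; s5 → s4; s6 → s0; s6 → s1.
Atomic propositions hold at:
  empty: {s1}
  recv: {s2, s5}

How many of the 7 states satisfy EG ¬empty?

6

Sat(¬empty) = {s0, s2, s3, s4, s5, s6}
EG ¬empty: greatest fixpoint, start Z0 = {s0, s2, s3, s4, s5, s6}, keep only states in Sat with some successor in Z. Already a fixed point.
Sat(EG ¬empty) = {s0, s2, s3, s4, s5, s6}
|Sat(EG ¬empty)| = |{s0, s2, s3, s4, s5, s6}| = 6.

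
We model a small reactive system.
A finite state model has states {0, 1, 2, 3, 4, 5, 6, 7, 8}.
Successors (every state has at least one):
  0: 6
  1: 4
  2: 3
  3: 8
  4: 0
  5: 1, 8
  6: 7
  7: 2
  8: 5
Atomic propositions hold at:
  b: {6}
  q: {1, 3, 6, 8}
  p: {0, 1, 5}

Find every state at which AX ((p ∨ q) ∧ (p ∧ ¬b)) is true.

{4, 8}

Sat(p ∨ q) = {0, 1, 3, 5, 6, 8}
Sat(¬b) = {0, 1, 2, 3, 4, 5, 7, 8}
Sat(p ∧ ¬b) = {0, 1, 5}
Sat((p ∨ q) ∧ (p ∧ ¬b)) = {0, 1, 5}
Sat(AX ((p ∨ q) ∧ (p ∧ ¬b))) = {s : every successor in {0, 1, 5}} = {4, 8}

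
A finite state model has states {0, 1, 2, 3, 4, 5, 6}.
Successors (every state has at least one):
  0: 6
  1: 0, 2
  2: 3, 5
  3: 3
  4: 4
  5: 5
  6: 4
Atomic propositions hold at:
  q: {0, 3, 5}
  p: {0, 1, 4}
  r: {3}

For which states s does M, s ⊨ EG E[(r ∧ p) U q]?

{3, 5}

Sat(r ∧ p) = ∅
E[(r ∧ p) U q]: least fixpoint, start Z0 = Sat(q) = {0, 3, 5}, add states in Sat(r ∧ p) with some successor in Z. Already a fixed point.
Sat(E[(r ∧ p) U q]) = {0, 3, 5}
EG E[(r ∧ p) U q]: greatest fixpoint, start Z0 = {0, 3, 5}, keep only states in Sat with some successor in Z. Z1 = {3, 5}; fixed.
Sat(EG E[(r ∧ p) U q]) = {3, 5}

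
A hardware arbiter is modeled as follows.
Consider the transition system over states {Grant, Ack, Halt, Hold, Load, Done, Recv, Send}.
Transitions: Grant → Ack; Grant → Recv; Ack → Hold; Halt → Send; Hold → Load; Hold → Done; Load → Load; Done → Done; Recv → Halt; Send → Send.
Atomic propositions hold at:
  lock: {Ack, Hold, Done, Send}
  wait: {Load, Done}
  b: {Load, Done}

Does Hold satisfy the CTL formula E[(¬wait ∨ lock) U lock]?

Yes

Sat(¬wait) = {Grant, Ack, Halt, Hold, Recv, Send}
Sat(¬wait ∨ lock) = {Grant, Ack, Halt, Hold, Done, Recv, Send}
E[(¬wait ∨ lock) U lock]: least fixpoint, start Z0 = Sat(lock) = {Ack, Hold, Done, Send}, add states in Sat(¬wait ∨ lock) with some successor in Z. Z1 = {Grant, Ack, Halt, Hold, Done, Send}; Z2 = {Grant, Ack, Halt, Hold, Done, Recv, Send}; fixed.
Sat(E[(¬wait ∨ lock) U lock]) = {Grant, Ack, Halt, Hold, Done, Recv, Send}
Hold ∈ Sat(E[(¬wait ∨ lock) U lock]) = {Grant, Ack, Halt, Hold, Done, Recv, Send}, so the formula holds at Hold.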